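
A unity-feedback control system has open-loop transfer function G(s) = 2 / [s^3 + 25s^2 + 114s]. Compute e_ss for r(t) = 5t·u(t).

Lowest-order denominator term is 114s, so the open loop has 1 pole at the origin → type 1 system.
K_v = lim_{s→0} s·G(s) = 2 / 114 = 1/57.
e_ss = 5/K_v = 5/(1/57) = 285.

285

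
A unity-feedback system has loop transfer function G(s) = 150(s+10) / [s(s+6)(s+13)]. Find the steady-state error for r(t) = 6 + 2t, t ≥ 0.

The open loop has one pole at the origin → type 1 system. Taking each input component in turn:
  • 6: tracked with zero error.
  • 2t: e_ss = 2/K_v with K_v=250/13 → 0.104.
Total e_ss = 0.104.

0.104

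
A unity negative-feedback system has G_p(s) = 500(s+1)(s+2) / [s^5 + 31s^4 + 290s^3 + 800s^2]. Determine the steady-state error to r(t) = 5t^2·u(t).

The denominator has no term below 800s^2 — 2 poles at s=0, type 2.
K_a = lim_{s→0} s^2·G_p(s) = 500·1·2 / 800 = 1.25.
r(t) = 5t^2 gives R(s) = 10/s^3.
e_ss = 10/K_a = 10/1.25 = 8.

8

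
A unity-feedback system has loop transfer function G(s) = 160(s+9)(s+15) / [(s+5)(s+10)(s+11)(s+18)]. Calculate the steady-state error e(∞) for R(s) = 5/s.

System type = 0 (no poles at s=0).
K_p = lim_{s→0} G(s) = 160·9·15 / (5·10·11·18) = 24/11.
e_ss = 5/(1 + K_p) = 5/(35/11) = 11/7.

11/7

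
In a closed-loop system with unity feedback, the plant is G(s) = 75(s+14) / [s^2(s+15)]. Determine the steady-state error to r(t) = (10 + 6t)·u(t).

0

Two free integrators in G(s): this is a type 2 system. Treating each term separately:
  • 10: tracked with zero error.
  • 6t: tracked with zero error.
Total e_ss = 0.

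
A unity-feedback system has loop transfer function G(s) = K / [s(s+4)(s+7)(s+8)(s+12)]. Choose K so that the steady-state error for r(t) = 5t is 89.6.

150

The open loop has one pole at the origin → type 1 system.
K_v = lim_{s→0} s·G(s) = K / (4·7·8·12) = (1/2688)·K.
e_ss = 5/K_v = 89.6 ⇒ K_v = 25/448 ⇒ K = (25/448)/(1/2688) = 150.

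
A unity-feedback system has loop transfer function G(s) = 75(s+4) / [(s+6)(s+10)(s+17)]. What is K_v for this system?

System type = 0 (no poles at s=0).
K_v = lim_{s→0} s·G(s) = 0 (the extra factor of s kills the finite limit).

0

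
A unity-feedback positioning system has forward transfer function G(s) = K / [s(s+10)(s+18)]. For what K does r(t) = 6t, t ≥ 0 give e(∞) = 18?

60

One free integrator in G(s): this is a type 1 system.
K_v = lim_{s→0} s·G(s) = K / (10·18) = (1/180)·K.
e_ss = 6/K_v = 18 ⇒ K_v = 1/3 ⇒ K = (1/3)/(1/180) = 60.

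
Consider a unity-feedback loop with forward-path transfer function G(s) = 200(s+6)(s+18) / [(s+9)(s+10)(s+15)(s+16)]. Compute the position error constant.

System type = 0 (no poles at s=0).
K_p = lim_{s→0} G(s) = 200·6·18 / (9·10·15·16) = 1.

1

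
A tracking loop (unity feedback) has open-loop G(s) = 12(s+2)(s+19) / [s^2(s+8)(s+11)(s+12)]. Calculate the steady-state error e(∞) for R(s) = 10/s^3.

440/19

Two free integrators in G(s): this is a type 2 system.
K_a = lim_{s→0} s^2·G(s) = 12·2·19 / (8·11·12) = 19/44.
r(t) = 5t^2 gives R(s) = 10/s^3.
e_ss = 10/K_a = 10/(19/44) = 440/19.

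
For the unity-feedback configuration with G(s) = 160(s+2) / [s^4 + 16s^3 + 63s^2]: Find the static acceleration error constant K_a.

Factoring s^2 from the denominator leaves a polynomial with constant term 63, so the system is type 2.
K_a = lim_{s→0} s^2·G(s) = 160·2 / 63 = 320/63.

320/63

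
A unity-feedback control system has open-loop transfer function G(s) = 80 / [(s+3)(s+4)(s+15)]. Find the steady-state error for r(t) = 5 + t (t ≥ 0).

infinity

System type = 0 (no poles at s=0). By superposition:
  • 5: e_ss = 5/(1+K_p) with K_p=4/9 → 45/13.
  • t: a type-0 system cannot track it, e_ss → ∞.
The unbounded component dominates.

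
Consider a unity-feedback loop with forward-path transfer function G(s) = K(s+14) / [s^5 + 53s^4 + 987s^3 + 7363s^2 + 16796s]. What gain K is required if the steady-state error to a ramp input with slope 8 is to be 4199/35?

80

Lowest-order denominator term is 16796s, so the open loop has 1 pole at the origin → type 1 system.
K_v = lim_{s→0} s·G(s) = K·14 / 16796 = (7/8398)·K.
e_ss = 8/K_v = 4199/35 ⇒ K_v = 280/4199 ⇒ K = (280/4199)/(7/8398) = 80.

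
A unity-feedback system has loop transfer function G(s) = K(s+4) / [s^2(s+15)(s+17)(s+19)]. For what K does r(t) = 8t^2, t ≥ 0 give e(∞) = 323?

System type = 2 (two poles at s=0).
K_a = lim_{s→0} s^2·G(s) = K·4 / (15·17·19) = (4/4845)·K.
e_ss = 16/K_a = 323 ⇒ K_a = 16/323 ⇒ K = (16/323)/(4/4845) = 60.

60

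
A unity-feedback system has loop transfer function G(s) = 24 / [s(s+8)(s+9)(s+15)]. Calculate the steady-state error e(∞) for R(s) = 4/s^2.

180

One free integrator in G(s): this is a type 1 system.
K_v = lim_{s→0} s·G(s) = 24 / (8·9·15) = 1/45.
e_ss = 4/K_v = 4/(1/45) = 180.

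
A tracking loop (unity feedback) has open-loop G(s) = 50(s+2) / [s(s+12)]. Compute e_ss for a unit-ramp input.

0.12

System type = 1 (one pole at s=0).
K_v = lim_{s→0} s·G(s) = 50·2 / (12) = 25/3.
e_ss = 1/K_v = 1/(25/3) = 0.12.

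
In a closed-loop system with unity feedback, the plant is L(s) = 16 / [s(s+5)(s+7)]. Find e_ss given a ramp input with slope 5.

System type = 1 (one pole at s=0).
K_v = lim_{s→0} s·L(s) = 16 / (5·7) = 16/35.
e_ss = 5/K_v = 5/(16/35) = 10.9375.

10.9375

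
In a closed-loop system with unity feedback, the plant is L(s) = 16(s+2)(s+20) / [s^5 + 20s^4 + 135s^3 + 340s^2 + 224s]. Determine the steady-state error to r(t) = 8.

0

The denominator has no term below 224s — 1 pole at s=0, type 1.
A type-1 system has K_p = ∞, so it tracks a step input with zero steady-state error.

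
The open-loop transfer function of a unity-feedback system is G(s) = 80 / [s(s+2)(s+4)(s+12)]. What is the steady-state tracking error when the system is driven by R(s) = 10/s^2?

System type = 1 (one pole at s=0).
K_v = lim_{s→0} s·G(s) = 80 / (2·4·12) = 5/6.
e_ss = 10/K_v = 10/(5/6) = 12.

12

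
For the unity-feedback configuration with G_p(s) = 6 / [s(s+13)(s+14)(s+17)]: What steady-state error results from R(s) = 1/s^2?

The open loop has one pole at the origin → type 1 system.
K_v = lim_{s→0} s·G_p(s) = 6 / (13·14·17) = 3/1547.
e_ss = 1/K_v = 1/(3/1547) = 1547/3.

1547/3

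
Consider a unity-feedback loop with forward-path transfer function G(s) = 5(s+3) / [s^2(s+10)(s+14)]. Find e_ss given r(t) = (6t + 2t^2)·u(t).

112/3

System type = 2 (two poles at s=0). By superposition:
  • 6t: tracked with zero error.
  • 2t^2: e_ss = 4/K_a with K_a=3/28 → 112/3.
Total e_ss = 112/3.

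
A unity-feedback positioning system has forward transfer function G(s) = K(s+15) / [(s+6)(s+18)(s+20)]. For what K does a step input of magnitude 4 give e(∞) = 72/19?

8

The open loop has no poles at the origin → type 0 system.
K_p = lim_{s→0} G(s) = K·15 / (6·18·20) = (1/144)·K.
e_ss = 4/(1 + K_p) = 72/19 ⇒ 1 + (1/144)·K = 19/18 ⇒ K = 8.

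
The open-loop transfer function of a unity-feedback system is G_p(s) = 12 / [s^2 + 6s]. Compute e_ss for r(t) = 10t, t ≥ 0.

Lowest-order denominator term is 6s, so the open loop has 1 pole at the origin → type 1 system.
K_v = lim_{s→0} s·G_p(s) = 12 / 6 = 2.
e_ss = 10/K_v = 10/2 = 5.

5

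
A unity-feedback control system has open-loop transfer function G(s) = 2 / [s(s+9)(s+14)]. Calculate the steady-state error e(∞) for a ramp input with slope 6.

G(s) has one factor of s in the denominator, so the system is type 1.
K_v = lim_{s→0} s·G(s) = 2 / (9·14) = 1/63.
e_ss = 6/K_v = 6/(1/63) = 378.

378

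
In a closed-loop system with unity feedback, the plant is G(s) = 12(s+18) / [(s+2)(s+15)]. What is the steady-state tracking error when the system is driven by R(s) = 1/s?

The open loop has no poles at the origin → type 0 system.
K_p = lim_{s→0} G(s) = 12·18 / (2·15) = 7.2.
e_ss = 1/(1 + K_p) = 1/8.2 = 5/41.

5/41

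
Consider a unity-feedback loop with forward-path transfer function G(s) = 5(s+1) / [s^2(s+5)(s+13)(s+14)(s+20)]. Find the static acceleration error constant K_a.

1/3640

G(s) has two factors of s in the denominator, so the system is type 2.
K_a = lim_{s→0} s^2·G(s) = 5·1 / (5·13·14·20) = 1/3640.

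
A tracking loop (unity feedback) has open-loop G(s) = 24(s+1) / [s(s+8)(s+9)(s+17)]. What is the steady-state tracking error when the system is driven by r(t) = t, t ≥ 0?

51

G(s) has one factor of s in the denominator, so the system is type 1.
K_v = lim_{s→0} s·G(s) = 24·1 / (8·9·17) = 1/51.
e_ss = 1/K_v = 1/(1/51) = 51.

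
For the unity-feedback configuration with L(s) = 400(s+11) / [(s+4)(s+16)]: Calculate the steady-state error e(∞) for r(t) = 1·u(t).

4/279

System type = 0 (no poles at s=0).
K_p = lim_{s→0} L(s) = 400·11 / (4·16) = 68.75.
e_ss = 1/(1 + K_p) = 1/69.75 = 4/279.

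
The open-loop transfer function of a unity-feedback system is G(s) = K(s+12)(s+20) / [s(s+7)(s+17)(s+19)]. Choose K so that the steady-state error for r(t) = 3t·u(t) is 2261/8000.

100

G(s) has one factor of s in the denominator, so the system is type 1.
K_v = lim_{s→0} s·G(s) = K·12·20 / (7·17·19) = (240/2261)·K.
e_ss = 3/K_v = 2261/8000 ⇒ K_v = 24000/2261 ⇒ K = (24000/2261)/(240/2261) = 100.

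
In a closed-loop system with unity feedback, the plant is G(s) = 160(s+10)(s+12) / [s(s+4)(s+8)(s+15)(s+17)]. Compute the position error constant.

infinity

K_p = lim_{s→0} G(s); with 1 pole at the origin the limit diverges, so K_p = ∞.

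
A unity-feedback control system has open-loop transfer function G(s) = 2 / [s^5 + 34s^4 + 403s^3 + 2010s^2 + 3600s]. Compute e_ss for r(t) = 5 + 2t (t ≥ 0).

Lowest-order denominator term is 3600s, so the open loop has 1 pole at the origin → type 1 system. By superposition:
  • 5: tracked with zero error.
  • 2t: e_ss = 2/K_v with K_v=1/1800 → 3600.
Total e_ss = 3600.

3600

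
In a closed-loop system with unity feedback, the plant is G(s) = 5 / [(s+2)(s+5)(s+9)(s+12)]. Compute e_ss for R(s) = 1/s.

The open loop has no poles at the origin → type 0 system.
K_p = lim_{s→0} G(s) = 5 / (2·5·9·12) = 1/216.
e_ss = 1/(1 + K_p) = 1/(217/216) = 216/217.

216/217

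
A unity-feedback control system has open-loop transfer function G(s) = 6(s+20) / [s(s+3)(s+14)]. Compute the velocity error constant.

G(s) has one factor of s in the denominator, so the system is type 1.
K_v = lim_{s→0} s·G(s) = 6·20 / (3·14) = 20/7.

20/7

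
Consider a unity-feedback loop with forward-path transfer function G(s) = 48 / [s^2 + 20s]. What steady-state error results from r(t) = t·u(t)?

Lowest-order denominator term is 20s, so the open loop has 1 pole at the origin → type 1 system.
K_v = lim_{s→0} s·G(s) = 48 / 20 = 2.4.
e_ss = 1/K_v = 1/2.4 = 5/12.

5/12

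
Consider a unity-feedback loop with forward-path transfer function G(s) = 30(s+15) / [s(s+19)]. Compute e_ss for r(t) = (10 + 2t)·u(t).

19/225

System type = 1 (one pole at s=0). Treating each term separately:
  • 10: tracked with zero error.
  • 2t: e_ss = 2/K_v with K_v=450/19 → 19/225.
Total e_ss = 19/225.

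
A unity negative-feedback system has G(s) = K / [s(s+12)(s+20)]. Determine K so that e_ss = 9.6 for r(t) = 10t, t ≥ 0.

250

The open loop has one pole at the origin → type 1 system.
K_v = lim_{s→0} s·G(s) = K / (12·20) = (1/240)·K.
e_ss = 10/K_v = 9.6 ⇒ K_v = 25/24 ⇒ K = (25/24)/(1/240) = 250.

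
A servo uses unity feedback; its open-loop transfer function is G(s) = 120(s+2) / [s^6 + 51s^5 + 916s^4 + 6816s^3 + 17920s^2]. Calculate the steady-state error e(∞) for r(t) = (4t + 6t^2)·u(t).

896

The denominator has no term below 17920s^2 — 2 poles at s=0, type 2. Taking each input component in turn:
  • 4t: tracked with zero error.
  • 6t^2: e_ss = 12/K_a with K_a=3/224 → 896.
Total e_ss = 896.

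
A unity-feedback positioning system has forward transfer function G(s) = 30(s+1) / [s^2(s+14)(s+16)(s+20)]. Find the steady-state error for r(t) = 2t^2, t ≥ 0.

System type = 2 (two poles at s=0).
K_a = lim_{s→0} s^2·G(s) = 30·1 / (14·16·20) = 3/448.
r(t) = 2t^2 gives R(s) = 4/s^3.
e_ss = 4/K_a = 4/(3/448) = 1792/3.

1792/3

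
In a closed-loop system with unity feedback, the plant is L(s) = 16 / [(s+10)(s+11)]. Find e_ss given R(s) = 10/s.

L(s) has no factors of s in the denominator, so the system is type 0.
K_p = lim_{s→0} L(s) = 16 / (10·11) = 8/55.
e_ss = 10/(1 + K_p) = 10/(63/55) = 550/63.

550/63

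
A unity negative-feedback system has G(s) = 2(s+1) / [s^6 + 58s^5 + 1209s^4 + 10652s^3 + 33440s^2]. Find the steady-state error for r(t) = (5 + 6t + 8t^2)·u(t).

267520

Lowest-order denominator term is 33440s^2, so the open loop has 2 poles at the origin → type 2 system. By superposition:
  • 5: tracked with zero error.
  • 6t: tracked with zero error.
  • 8t^2: e_ss = 16/K_a with K_a=1/16720 → 267520.
Total e_ss = 267520.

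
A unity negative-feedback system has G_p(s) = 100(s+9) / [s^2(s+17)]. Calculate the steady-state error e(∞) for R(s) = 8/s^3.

Two free integrators in G_p(s): this is a type 2 system.
K_a = lim_{s→0} s^2·G_p(s) = 100·9 / (17) = 900/17.
r(t) = 4t^2 gives R(s) = 8/s^3.
e_ss = 8/K_a = 8/(900/17) = 34/225.

34/225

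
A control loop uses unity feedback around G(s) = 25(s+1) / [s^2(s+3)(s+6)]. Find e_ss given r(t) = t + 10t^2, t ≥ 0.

14.4

G(s) has two factors of s in the denominator, so the system is type 2. By superposition:
  • t: tracked with zero error.
  • 10t^2: e_ss = 20/K_a with K_a=25/18 → 14.4.
Total e_ss = 14.4.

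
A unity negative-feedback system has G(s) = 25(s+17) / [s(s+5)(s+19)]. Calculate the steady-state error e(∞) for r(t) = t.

19/85

System type = 1 (one pole at s=0).
K_v = lim_{s→0} s·G(s) = 25·17 / (5·19) = 85/19.
e_ss = 1/K_v = 1/(85/19) = 19/85.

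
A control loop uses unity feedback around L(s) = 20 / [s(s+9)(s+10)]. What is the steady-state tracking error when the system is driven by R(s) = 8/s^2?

36

The open loop has one pole at the origin → type 1 system.
K_v = lim_{s→0} s·L(s) = 20 / (9·10) = 2/9.
e_ss = 8/K_v = 8/(2/9) = 36.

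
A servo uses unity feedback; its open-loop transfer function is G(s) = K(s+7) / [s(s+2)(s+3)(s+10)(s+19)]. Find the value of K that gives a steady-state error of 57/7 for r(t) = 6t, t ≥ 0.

120

The open loop has one pole at the origin → type 1 system.
K_v = lim_{s→0} s·G(s) = K·7 / (2·3·10·19) = (7/1140)·K.
e_ss = 6/K_v = 57/7 ⇒ K_v = 14/19 ⇒ K = (14/19)/(7/1140) = 120.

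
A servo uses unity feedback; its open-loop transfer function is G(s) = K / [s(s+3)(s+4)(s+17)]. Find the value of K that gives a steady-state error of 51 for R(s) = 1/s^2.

One free integrator in G(s): this is a type 1 system.
K_v = lim_{s→0} s·G(s) = K / (3·4·17) = (1/204)·K.
e_ss = 1/K_v = 51 ⇒ K_v = 1/51 ⇒ K = (1/51)/(1/204) = 4.

4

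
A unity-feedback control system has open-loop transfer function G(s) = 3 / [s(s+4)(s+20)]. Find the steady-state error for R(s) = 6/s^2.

G(s) has one factor of s in the denominator, so the system is type 1.
K_v = lim_{s→0} s·G(s) = 3 / (4·20) = 0.0375.
e_ss = 6/K_v = 6/0.0375 = 160.

160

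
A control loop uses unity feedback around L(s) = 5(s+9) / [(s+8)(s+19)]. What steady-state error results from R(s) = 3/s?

456/197

No free integrators in L(s): this is a type 0 system.
K_p = lim_{s→0} L(s) = 5·9 / (8·19) = 45/152.
e_ss = 3/(1 + K_p) = 3/(197/152) = 456/197.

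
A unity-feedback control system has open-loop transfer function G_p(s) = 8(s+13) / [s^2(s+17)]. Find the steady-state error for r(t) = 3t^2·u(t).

51/52

Two free integrators in G_p(s): this is a type 2 system.
K_a = lim_{s→0} s^2·G_p(s) = 8·13 / (17) = 104/17.
r(t) = 3t^2 gives R(s) = 6/s^3.
e_ss = 6/K_a = 6/(104/17) = 51/52.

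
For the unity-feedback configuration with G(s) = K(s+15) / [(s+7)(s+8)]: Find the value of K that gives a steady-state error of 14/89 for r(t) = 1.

System type = 0 (no poles at s=0).
K_p = lim_{s→0} G(s) = K·15 / (7·8) = (15/56)·K.
e_ss = 1/(1 + K_p) = 14/89 ⇒ 1 + (15/56)·K = 89/14 ⇒ K = 20.

20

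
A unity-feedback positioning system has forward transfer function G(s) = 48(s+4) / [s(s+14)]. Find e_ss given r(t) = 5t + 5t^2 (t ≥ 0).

System type = 1 (one pole at s=0). Taking each input component in turn:
  • 5t: e_ss = 5/K_v with K_v=96/7 → 35/96.
  • 5t^2: a type-1 system cannot track it, e_ss → ∞.
The unbounded component dominates.

infinity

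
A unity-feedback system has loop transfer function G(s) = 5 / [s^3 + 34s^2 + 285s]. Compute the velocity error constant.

Lowest-order denominator term is 285s, so the open loop has 1 pole at the origin → type 1 system.
K_v = lim_{s→0} s·G(s) = 5 / 285 = 1/57.

1/57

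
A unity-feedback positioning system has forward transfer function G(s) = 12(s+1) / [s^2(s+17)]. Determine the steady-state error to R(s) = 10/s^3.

Two free integrators in G(s): this is a type 2 system.
K_a = lim_{s→0} s^2·G(s) = 12·1 / (17) = 12/17.
r(t) = 5t^2 gives R(s) = 10/s^3.
e_ss = 10/K_a = 10/(12/17) = 85/6.

85/6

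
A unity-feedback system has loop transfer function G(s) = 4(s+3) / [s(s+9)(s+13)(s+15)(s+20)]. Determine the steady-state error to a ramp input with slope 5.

G(s) has one factor of s in the denominator, so the system is type 1.
K_v = lim_{s→0} s·G(s) = 4·3 / (9·13·15·20) = 1/2925.
e_ss = 5/K_v = 5/(1/2925) = 14625.

14625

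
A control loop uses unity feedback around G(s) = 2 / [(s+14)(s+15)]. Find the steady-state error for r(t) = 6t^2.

No free integrators in G(s): this is a type 0 system.
K_a = lim_{s→0} s^2·G(s) = 0; the steady-state error to this parabolic input grows without bound.

infinity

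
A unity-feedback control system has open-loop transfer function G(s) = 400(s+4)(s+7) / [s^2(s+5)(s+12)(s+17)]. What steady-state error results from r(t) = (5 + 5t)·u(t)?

0

The open loop has two poles at the origin → type 2 system. Taking each input component in turn:
  • 5: tracked with zero error.
  • 5t: tracked with zero error.
Total e_ss = 0.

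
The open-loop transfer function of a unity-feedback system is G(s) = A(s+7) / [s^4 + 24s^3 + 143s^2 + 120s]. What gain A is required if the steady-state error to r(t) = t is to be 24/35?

Lowest-order denominator term is 120s, so the open loop has 1 pole at the origin → type 1 system.
K_v = lim_{s→0} s·G(s) = A·7 / 120 = (7/120)·A.
e_ss = 1/K_v = 24/35 ⇒ K_v = 35/24 ⇒ A = (35/24)/(7/120) = 25.

25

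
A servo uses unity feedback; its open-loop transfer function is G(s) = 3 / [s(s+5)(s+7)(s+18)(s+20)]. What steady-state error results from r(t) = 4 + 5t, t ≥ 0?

21000

The open loop has one pole at the origin → type 1 system. By superposition:
  • 4: tracked with zero error.
  • 5t: e_ss = 5/K_v with K_v=1/4200 → 21000.
Total e_ss = 21000.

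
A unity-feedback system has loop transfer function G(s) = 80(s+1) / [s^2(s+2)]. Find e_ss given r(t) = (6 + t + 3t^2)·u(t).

0.15

G(s) has two factors of s in the denominator, so the system is type 2. Treating each term separately:
  • 6: tracked with zero error.
  • t: tracked with zero error.
  • 3t^2: e_ss = 6/K_a with K_a=40 → 0.15.
Total e_ss = 0.15.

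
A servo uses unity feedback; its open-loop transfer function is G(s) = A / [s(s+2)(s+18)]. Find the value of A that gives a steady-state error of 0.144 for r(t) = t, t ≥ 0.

The open loop has one pole at the origin → type 1 system.
K_v = lim_{s→0} s·G(s) = A / (2·18) = (1/36)·A.
e_ss = 1/K_v = 0.144 ⇒ K_v = 125/18 ⇒ A = (125/18)/(1/36) = 250.

250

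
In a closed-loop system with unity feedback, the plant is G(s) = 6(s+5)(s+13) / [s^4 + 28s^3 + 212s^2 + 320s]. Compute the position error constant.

K_p = lim_{s→0} G(s); with 1 pole at the origin the limit diverges, so K_p = ∞.

infinity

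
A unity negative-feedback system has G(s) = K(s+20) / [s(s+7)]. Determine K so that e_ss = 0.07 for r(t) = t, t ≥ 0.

5

G(s) has one factor of s in the denominator, so the system is type 1.
K_v = lim_{s→0} s·G(s) = K·20 / (7) = (20/7)·K.
e_ss = 1/K_v = 0.07 ⇒ K_v = 100/7 ⇒ K = (100/7)/(20/7) = 5.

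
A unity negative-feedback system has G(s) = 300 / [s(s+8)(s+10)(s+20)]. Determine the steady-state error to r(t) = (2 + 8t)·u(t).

128/3

One free integrator in G(s): this is a type 1 system. Treating each term separately:
  • 2: tracked with zero error.
  • 8t: e_ss = 8/K_v with K_v=0.1875 → 128/3.
Total e_ss = 128/3.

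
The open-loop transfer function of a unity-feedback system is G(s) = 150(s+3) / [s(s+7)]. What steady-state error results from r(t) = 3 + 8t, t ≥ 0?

One free integrator in G(s): this is a type 1 system. Treating each term separately:
  • 3: tracked with zero error.
  • 8t: e_ss = 8/K_v with K_v=450/7 → 28/225.
Total e_ss = 28/225.

28/225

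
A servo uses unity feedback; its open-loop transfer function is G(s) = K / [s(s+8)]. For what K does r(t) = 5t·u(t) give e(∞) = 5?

8

One free integrator in G(s): this is a type 1 system.
K_v = lim_{s→0} s·G(s) = K / (8) = 0.125·K.
e_ss = 5/K_v = 5 ⇒ K_v = 1 ⇒ K = 1/0.125 = 8.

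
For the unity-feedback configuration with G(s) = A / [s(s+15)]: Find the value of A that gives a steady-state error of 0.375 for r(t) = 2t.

80

G(s) has one factor of s in the denominator, so the system is type 1.
K_v = lim_{s→0} s·G(s) = A / (15) = (1/15)·A.
e_ss = 2/K_v = 0.375 ⇒ K_v = 16/3 ⇒ A = (16/3)/(1/15) = 80.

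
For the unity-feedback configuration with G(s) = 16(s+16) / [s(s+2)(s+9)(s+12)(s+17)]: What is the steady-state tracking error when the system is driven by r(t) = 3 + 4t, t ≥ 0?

57.375

One free integrator in G(s): this is a type 1 system. Taking each input component in turn:
  • 3: tracked with zero error.
  • 4t: e_ss = 4/K_v with K_v=32/459 → 57.375.
Total e_ss = 57.375.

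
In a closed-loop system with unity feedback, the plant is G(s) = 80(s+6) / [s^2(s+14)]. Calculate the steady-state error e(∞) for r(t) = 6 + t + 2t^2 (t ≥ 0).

G(s) has two factors of s in the denominator, so the system is type 2. Treating each term separately:
  • 6: tracked with zero error.
  • t: tracked with zero error.
  • 2t^2: e_ss = 4/K_a with K_a=240/7 → 7/60.
Total e_ss = 7/60.

7/60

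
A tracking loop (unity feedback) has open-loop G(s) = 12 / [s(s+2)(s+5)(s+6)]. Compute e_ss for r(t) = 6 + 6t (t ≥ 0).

System type = 1 (one pole at s=0). Treating each term separately:
  • 6: tracked with zero error.
  • 6t: e_ss = 6/K_v with K_v=0.2 → 30.
Total e_ss = 30.

30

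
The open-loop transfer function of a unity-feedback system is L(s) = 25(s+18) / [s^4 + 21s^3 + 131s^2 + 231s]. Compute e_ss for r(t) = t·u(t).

77/150

The denominator has no term below 231s — 1 pole at s=0, type 1.
K_v = lim_{s→0} s·L(s) = 25·18 / 231 = 150/77.
e_ss = 1/K_v = 1/(150/77) = 77/150.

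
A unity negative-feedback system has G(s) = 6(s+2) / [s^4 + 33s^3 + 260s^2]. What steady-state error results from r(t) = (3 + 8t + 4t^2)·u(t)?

520/3

Factoring s^2 from the denominator leaves a polynomial with constant term 260, so the system is type 2. Taking each input component in turn:
  • 3: tracked with zero error.
  • 8t: tracked with zero error.
  • 4t^2: e_ss = 8/K_a with K_a=3/65 → 520/3.
Total e_ss = 520/3.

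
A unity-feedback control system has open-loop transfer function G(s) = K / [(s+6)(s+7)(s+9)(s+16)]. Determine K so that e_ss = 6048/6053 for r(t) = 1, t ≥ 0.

G(s) has no factors of s in the denominator, so the system is type 0.
K_p = lim_{s→0} G(s) = K / (6·7·9·16) = (1/6048)·K.
e_ss = 1/(1 + K_p) = 6048/6053 ⇒ 1 + (1/6048)·K = 6053/6048 ⇒ K = 5.

5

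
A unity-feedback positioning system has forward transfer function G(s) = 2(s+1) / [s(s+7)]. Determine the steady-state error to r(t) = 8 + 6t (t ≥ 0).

21

The open loop has one pole at the origin → type 1 system. Taking each input component in turn:
  • 8: tracked with zero error.
  • 6t: e_ss = 6/K_v with K_v=2/7 → 21.
Total e_ss = 21.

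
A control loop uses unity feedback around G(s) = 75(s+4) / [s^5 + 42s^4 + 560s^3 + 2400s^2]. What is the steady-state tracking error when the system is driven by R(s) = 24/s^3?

192

Factoring s^2 from the denominator leaves a polynomial with constant term 2400, so the system is type 2.
K_a = lim_{s→0} s^2·G(s) = 75·4 / 2400 = 0.125.
r(t) = 12t^2 gives R(s) = 24/s^3.
e_ss = 24/K_a = 24/0.125 = 192.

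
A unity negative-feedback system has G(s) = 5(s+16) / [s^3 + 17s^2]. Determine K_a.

Lowest-order denominator term is 17s^2, so the open loop has 2 poles at the origin → type 2 system.
K_a = lim_{s→0} s^2·G(s) = 5·16 / 17 = 80/17.

80/17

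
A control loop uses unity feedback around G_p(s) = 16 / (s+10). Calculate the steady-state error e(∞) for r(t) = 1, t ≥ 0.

No free integrators in G_p(s): this is a type 0 system.
K_p = lim_{s→0} G_p(s) = 16 / (10) = 1.6.
e_ss = 1/(1 + K_p) = 1/2.6 = 5/13.

5/13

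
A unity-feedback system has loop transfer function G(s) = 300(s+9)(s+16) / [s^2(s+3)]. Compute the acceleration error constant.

14400

G(s) has two factors of s in the denominator, so the system is type 2.
K_a = lim_{s→0} s^2·G(s) = 300·9·16 / (3) = 14400.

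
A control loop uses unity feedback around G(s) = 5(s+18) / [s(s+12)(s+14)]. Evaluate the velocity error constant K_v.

One free integrator in G(s): this is a type 1 system.
K_v = lim_{s→0} s·G(s) = 5·18 / (12·14) = 15/28.

15/28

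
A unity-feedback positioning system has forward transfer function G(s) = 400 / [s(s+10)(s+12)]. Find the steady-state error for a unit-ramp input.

System type = 1 (one pole at s=0).
K_v = lim_{s→0} s·G(s) = 400 / (10·12) = 10/3.
e_ss = 1/K_v = 1/(10/3) = 0.3.

0.3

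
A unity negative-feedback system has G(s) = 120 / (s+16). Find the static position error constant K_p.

The open loop has no poles at the origin → type 0 system.
K_p = lim_{s→0} G(s) = 120 / (16) = 7.5.

7.5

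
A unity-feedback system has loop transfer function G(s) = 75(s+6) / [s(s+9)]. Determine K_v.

System type = 1 (one pole at s=0).
K_v = lim_{s→0} s·G(s) = 75·6 / (9) = 50.

50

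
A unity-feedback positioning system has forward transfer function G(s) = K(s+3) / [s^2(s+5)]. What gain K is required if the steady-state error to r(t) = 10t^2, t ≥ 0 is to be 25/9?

Two free integrators in G(s): this is a type 2 system.
K_a = lim_{s→0} s^2·G(s) = K·3 / (5) = 0.6·K.
e_ss = 20/K_a = 25/9 ⇒ K_a = 7.2 ⇒ K = 7.2/0.6 = 12.

12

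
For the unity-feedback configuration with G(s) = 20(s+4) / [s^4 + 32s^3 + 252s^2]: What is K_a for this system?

20/63

Factoring s^2 from the denominator leaves a polynomial with constant term 252, so the system is type 2.
K_a = lim_{s→0} s^2·G(s) = 20·4 / 252 = 20/63.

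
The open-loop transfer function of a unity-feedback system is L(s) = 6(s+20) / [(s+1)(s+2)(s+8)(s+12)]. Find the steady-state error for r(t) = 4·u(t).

32/13

L(s) has no factors of s in the denominator, so the system is type 0.
K_p = lim_{s→0} L(s) = 6·20 / (1·2·8·12) = 0.625.
e_ss = 4/(1 + K_p) = 4/1.625 = 32/13.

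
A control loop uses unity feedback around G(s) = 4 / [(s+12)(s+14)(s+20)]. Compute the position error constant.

The open loop has no poles at the origin → type 0 system.
K_p = lim_{s→0} G(s) = 4 / (12·14·20) = 1/840.

1/840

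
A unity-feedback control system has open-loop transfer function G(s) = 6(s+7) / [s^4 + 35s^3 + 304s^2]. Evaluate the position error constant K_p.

K_p = lim_{s→0} G(s); with 2 poles at the origin the limit diverges, so K_p = ∞.

infinity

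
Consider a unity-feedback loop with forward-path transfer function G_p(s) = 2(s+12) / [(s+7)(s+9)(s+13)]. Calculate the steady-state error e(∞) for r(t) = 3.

819/281

The open loop has no poles at the origin → type 0 system.
K_p = lim_{s→0} G_p(s) = 2·12 / (7·9·13) = 8/273.
e_ss = 3/(1 + K_p) = 3/(281/273) = 819/281.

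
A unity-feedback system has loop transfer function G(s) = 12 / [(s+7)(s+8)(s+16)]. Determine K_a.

0

System type = 0 (no poles at s=0).
K_a = lim_{s→0} s^2·G(s) = 0 (the extra factor of s kills the finite limit).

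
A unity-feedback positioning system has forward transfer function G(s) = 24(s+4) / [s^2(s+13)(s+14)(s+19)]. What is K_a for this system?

48/1729

G(s) has two factors of s in the denominator, so the system is type 2.
K_a = lim_{s→0} s^2·G(s) = 24·4 / (13·14·19) = 48/1729.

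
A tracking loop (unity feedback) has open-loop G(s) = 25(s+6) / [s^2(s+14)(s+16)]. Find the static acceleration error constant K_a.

G(s) has two factors of s in the denominator, so the system is type 2.
K_a = lim_{s→0} s^2·G(s) = 25·6 / (14·16) = 75/112.

75/112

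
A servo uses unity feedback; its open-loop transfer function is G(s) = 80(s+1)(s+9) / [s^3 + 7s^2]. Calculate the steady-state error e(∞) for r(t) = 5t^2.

The denominator has no term below 7s^2 — 2 poles at s=0, type 2.
K_a = lim_{s→0} s^2·G(s) = 80·1·9 / 7 = 720/7.
r(t) = 5t^2 gives R(s) = 10/s^3.
e_ss = 10/K_a = 10/(720/7) = 7/72.

7/72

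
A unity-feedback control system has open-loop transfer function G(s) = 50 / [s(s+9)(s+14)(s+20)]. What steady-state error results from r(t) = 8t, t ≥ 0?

G(s) has one factor of s in the denominator, so the system is type 1.
K_v = lim_{s→0} s·G(s) = 50 / (9·14·20) = 5/252.
e_ss = 8/K_v = 8/(5/252) = 403.2.

403.2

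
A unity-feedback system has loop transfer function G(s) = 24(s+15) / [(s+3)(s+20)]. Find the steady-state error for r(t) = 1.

1/7

The open loop has no poles at the origin → type 0 system.
K_p = lim_{s→0} G(s) = 24·15 / (3·20) = 6.
e_ss = 1/(1 + K_p) = 1/7.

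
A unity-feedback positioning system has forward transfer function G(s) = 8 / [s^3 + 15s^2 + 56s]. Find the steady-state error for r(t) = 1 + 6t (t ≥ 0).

Factoring s from the denominator leaves a polynomial with constant term 56, so the system is type 1. Taking each input component in turn:
  • 1: tracked with zero error.
  • 6t: e_ss = 6/K_v with K_v=1/7 → 42.
Total e_ss = 42.

42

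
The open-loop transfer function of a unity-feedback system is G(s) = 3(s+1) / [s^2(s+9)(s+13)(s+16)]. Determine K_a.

System type = 2 (two poles at s=0).
K_a = lim_{s→0} s^2·G(s) = 3·1 / (9·13·16) = 1/624.

1/624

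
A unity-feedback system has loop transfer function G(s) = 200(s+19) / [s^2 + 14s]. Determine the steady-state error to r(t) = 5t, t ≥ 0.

7/380

Factoring s from the denominator leaves a polynomial with constant term 14, so the system is type 1.
K_v = lim_{s→0} s·G(s) = 200·19 / 14 = 1900/7.
e_ss = 5/K_v = 5/(1900/7) = 7/380.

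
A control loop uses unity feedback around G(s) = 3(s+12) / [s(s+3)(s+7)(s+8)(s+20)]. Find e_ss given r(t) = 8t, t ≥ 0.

System type = 1 (one pole at s=0).
K_v = lim_{s→0} s·G(s) = 3·12 / (3·7·8·20) = 3/280.
e_ss = 8/K_v = 8/(3/280) = 2240/3.

2240/3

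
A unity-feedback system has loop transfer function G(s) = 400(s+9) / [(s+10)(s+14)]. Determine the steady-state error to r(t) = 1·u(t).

System type = 0 (no poles at s=0).
K_p = lim_{s→0} G(s) = 400·9 / (10·14) = 180/7.
e_ss = 1/(1 + K_p) = 1/(187/7) = 7/187.

7/187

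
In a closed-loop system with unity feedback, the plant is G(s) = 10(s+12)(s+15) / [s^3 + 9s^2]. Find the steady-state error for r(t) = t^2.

Factoring s^2 from the denominator leaves a polynomial with constant term 9, so the system is type 2.
K_a = lim_{s→0} s^2·G(s) = 10·12·15 / 9 = 200.
r(t) = t^2 gives R(s) = 2/s^3.
e_ss = 2/K_a = 2/200 = 0.01.

0.01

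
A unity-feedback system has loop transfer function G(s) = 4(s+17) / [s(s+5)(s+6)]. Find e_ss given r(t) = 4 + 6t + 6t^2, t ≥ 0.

The open loop has one pole at the origin → type 1 system. Taking each input component in turn:
  • 4: tracked with zero error.
  • 6t: e_ss = 6/K_v with K_v=34/15 → 45/17.
  • 6t^2: a type-1 system cannot track it, e_ss → ∞.
The unbounded component dominates.

infinity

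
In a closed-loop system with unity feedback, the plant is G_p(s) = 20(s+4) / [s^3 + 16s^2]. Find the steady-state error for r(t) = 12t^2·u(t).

The denominator has no term below 16s^2 — 2 poles at s=0, type 2.
K_a = lim_{s→0} s^2·G_p(s) = 20·4 / 16 = 5.
r(t) = 12t^2 gives R(s) = 24/s^3.
e_ss = 24/K_a = 24/5 = 4.8.

4.8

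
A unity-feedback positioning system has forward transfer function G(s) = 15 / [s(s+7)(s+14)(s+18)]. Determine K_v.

G(s) has one factor of s in the denominator, so the system is type 1.
K_v = lim_{s→0} s·G(s) = 15 / (7·14·18) = 5/588.

5/588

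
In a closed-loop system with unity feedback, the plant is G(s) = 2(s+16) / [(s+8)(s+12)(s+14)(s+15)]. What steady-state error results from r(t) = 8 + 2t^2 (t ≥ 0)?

infinity

G(s) has no factors of s in the denominator, so the system is type 0. By superposition:
  • 8: e_ss = 8/(1+K_p) with K_p=1/630 → 5040/631.
  • 2t^2: a type-0 system cannot track it, e_ss → ∞.
The unbounded component dominates.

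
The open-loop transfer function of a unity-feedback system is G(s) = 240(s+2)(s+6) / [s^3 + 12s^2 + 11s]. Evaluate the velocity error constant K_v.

2880/11

The denominator has no term below 11s — 1 pole at s=0, type 1.
K_v = lim_{s→0} s·G(s) = 240·2·6 / 11 = 2880/11.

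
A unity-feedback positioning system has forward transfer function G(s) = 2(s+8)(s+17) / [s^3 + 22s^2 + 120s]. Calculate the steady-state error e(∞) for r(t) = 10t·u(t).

Lowest-order denominator term is 120s, so the open loop has 1 pole at the origin → type 1 system.
K_v = lim_{s→0} s·G(s) = 2·8·17 / 120 = 34/15.
e_ss = 10/K_v = 10/(34/15) = 75/17.

75/17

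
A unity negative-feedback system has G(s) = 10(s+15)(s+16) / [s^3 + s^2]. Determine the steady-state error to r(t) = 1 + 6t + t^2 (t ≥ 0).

Lowest-order denominator term is s^2, so the open loop has 2 poles at the origin → type 2 system. Treating each term separately:
  • 1: tracked with zero error.
  • 6t: tracked with zero error.
  • t^2: e_ss = 2/K_a with K_a=2400 → 1/1200.
Total e_ss = 1/1200.

1/1200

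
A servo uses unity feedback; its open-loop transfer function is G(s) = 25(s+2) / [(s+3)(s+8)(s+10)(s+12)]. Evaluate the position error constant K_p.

5/288

The open loop has no poles at the origin → type 0 system.
K_p = lim_{s→0} G(s) = 25·2 / (3·8·10·12) = 5/288.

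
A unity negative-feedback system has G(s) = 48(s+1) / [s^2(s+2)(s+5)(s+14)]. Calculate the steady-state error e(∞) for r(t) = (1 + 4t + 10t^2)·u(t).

175/3

G(s) has two factors of s in the denominator, so the system is type 2. Taking each input component in turn:
  • 1: tracked with zero error.
  • 4t: tracked with zero error.
  • 10t^2: e_ss = 20/K_a with K_a=12/35 → 175/3.
Total e_ss = 175/3.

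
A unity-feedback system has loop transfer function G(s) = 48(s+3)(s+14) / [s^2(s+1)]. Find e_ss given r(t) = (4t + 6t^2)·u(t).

G(s) has two factors of s in the denominator, so the system is type 2. By superposition:
  • 4t: tracked with zero error.
  • 6t^2: e_ss = 12/K_a with K_a=2016 → 1/168.
Total e_ss = 1/168.

1/168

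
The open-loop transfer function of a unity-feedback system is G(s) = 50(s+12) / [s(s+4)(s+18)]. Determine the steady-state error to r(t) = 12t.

The open loop has one pole at the origin → type 1 system.
K_v = lim_{s→0} s·G(s) = 50·12 / (4·18) = 25/3.
e_ss = 12/K_v = 12/(25/3) = 1.44.

1.44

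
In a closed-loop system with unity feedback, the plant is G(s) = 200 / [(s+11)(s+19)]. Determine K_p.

200/209

The open loop has no poles at the origin → type 0 system.
K_p = lim_{s→0} G(s) = 200 / (11·19) = 200/209.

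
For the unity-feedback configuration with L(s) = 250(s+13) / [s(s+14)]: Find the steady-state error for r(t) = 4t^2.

infinity

The open loop has one pole at the origin → type 1 system.
For a type-1 system K_a = 0, so e_ss to a parabolic input is unbounded.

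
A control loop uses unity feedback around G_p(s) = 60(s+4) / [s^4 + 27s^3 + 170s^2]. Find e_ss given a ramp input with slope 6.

0

Factoring s^2 from the denominator leaves a polynomial with constant term 170, so the system is type 2.
A type-2 system has K_v = ∞, so it tracks a ramp input with zero steady-state error.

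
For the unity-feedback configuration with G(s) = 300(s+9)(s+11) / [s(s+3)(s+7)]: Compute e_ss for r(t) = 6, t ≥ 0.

0

The open loop has one pole at the origin → type 1 system.
A type-1 system has K_p = ∞, so it tracks a step input with zero steady-state error.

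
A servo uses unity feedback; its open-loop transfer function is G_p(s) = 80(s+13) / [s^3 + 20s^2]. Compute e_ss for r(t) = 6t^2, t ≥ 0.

3/13

Factoring s^2 from the denominator leaves a polynomial with constant term 20, so the system is type 2.
K_a = lim_{s→0} s^2·G_p(s) = 80·13 / 20 = 52.
r(t) = 6t^2 gives R(s) = 12/s^3.
e_ss = 12/K_a = 12/52 = 3/13.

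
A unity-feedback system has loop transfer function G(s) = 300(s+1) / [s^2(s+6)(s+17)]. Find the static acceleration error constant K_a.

50/17

The open loop has two poles at the origin → type 2 system.
K_a = lim_{s→0} s^2·G(s) = 300·1 / (6·17) = 50/17.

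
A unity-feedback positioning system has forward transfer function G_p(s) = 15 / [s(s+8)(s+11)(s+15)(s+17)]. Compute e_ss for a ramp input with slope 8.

11968

One free integrator in G_p(s): this is a type 1 system.
K_v = lim_{s→0} s·G_p(s) = 15 / (8·11·15·17) = 1/1496.
e_ss = 8/K_v = 8/(1/1496) = 11968.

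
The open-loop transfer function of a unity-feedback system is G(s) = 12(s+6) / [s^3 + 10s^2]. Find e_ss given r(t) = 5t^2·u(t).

Lowest-order denominator term is 10s^2, so the open loop has 2 poles at the origin → type 2 system.
K_a = lim_{s→0} s^2·G(s) = 12·6 / 10 = 7.2.
r(t) = 5t^2 gives R(s) = 10/s^3.
e_ss = 10/K_a = 10/7.2 = 25/18.

25/18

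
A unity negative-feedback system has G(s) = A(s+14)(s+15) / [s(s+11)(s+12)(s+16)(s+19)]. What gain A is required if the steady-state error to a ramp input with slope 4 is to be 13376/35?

G(s) has one factor of s in the denominator, so the system is type 1.
K_v = lim_{s→0} s·G(s) = A·14·15 / (11·12·16·19) = (35/6688)·A.
e_ss = 4/K_v = 13376/35 ⇒ K_v = 35/3344 ⇒ A = (35/3344)/(35/6688) = 2.

2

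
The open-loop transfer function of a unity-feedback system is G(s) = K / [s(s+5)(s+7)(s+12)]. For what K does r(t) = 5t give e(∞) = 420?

5

System type = 1 (one pole at s=0).
K_v = lim_{s→0} s·G(s) = K / (5·7·12) = (1/420)·K.
e_ss = 5/K_v = 420 ⇒ K_v = 1/84 ⇒ K = (1/84)/(1/420) = 5.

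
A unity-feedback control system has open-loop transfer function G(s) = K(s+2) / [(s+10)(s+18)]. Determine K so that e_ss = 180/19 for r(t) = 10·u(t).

No free integrators in G(s): this is a type 0 system.
K_p = lim_{s→0} G(s) = K·2 / (10·18) = (1/90)·K.
e_ss = 10/(1 + K_p) = 180/19 ⇒ 1 + (1/90)·K = 19/18 ⇒ K = 5.

5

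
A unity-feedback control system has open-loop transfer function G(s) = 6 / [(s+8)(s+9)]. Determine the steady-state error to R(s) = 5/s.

No free integrators in G(s): this is a type 0 system.
K_p = lim_{s→0} G(s) = 6 / (8·9) = 1/12.
e_ss = 5/(1 + K_p) = 5/(13/12) = 60/13.

60/13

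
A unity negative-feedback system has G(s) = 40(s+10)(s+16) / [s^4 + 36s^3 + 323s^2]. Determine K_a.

6400/323

Lowest-order denominator term is 323s^2, so the open loop has 2 poles at the origin → type 2 system.
K_a = lim_{s→0} s^2·G(s) = 40·10·16 / 323 = 6400/323.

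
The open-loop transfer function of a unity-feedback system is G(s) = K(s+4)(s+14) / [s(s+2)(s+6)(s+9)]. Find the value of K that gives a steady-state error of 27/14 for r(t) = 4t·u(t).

The open loop has one pole at the origin → type 1 system.
K_v = lim_{s→0} s·G(s) = K·4·14 / (2·6·9) = (14/27)·K.
e_ss = 4/K_v = 27/14 ⇒ K_v = 56/27 ⇒ K = (56/27)/(14/27) = 4.

4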